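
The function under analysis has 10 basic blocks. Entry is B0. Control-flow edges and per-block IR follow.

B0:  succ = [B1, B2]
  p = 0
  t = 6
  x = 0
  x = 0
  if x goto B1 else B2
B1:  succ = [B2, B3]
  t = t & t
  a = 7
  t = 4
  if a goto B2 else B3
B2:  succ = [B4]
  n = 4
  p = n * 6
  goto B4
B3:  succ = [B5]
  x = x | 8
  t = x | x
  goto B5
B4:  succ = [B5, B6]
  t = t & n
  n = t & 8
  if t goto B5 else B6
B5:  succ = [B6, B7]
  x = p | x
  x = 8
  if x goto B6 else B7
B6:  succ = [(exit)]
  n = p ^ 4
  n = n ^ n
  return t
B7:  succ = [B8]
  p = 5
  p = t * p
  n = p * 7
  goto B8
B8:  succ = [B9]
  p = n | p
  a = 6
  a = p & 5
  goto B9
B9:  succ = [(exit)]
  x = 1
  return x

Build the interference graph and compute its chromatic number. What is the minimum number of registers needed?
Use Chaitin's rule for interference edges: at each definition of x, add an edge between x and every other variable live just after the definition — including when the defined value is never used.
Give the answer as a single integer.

def/use:
  B0: def={p,t,x} ue=∅
  B1: def={a,t} ue={t}
  B2: def={n,p} ue=∅
  B3: def={t,x} ue={x}
  B4: def={n,t} ue={n,t}
  B5: def={x} ue={p,x}
  B6: def={n} ue={p,t}
  B7: def={n,p} ue={t}
  B8: def={a,p} ue={n,p}
  B9: def={x} ue=∅

Backward fixpoint:
  live B0: ∅→{p,t,x}
  live B1: {p,t,x}→{p,t,x}
  live B2: {t,x}→{n,p,t,x}
  live B3: {p,x}→{p,t,x}
  live B4: {n,p,t,x}→{p,t,x}
  live B5: {p,t,x}→{p,t}
  live B6: {p,t}→∅
  live B7: {t}→{n,p}
  live B8: {n,p}→∅
  live B9: ∅→∅

Interfere edges:
  a↔{p,t,x}
  n↔{p,t,x}
  p↔{a,n,t,x}
  t↔{a,n,p,x}
  x↔{a,n,p,t}

Colouring:
  clique {a,p,t,x} ⇒ need ≥ 4
  assign a→r3 n→r3 p→r0 t→r1 x→r2 — no edge inside a register ⇒ χ ≤ 4
  χ = 4

Answer: 4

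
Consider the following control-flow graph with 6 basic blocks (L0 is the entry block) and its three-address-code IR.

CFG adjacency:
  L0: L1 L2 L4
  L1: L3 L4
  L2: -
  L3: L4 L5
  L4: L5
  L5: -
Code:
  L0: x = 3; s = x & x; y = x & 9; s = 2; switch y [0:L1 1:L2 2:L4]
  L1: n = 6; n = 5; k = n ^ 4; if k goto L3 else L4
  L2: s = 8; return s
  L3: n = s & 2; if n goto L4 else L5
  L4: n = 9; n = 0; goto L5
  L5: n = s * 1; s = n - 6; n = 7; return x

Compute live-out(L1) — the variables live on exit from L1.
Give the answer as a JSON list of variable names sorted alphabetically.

Answer: ["s", "x"]

Derivation:
Per-block:
  L0: def={s,x,y} ue=∅
  L1: def={k,n} ue=∅
  L2: def={s} ue=∅
  L3: def={n} ue={s}
  L4: def={n} ue=∅
  L5: def={n,s} ue={s,x}

Backward fixpoint:
  L0 li=∅ lo={s,x}
  L1 li={s,x} lo={s,x}
  L2 li=∅ lo=∅
  L3 li={s,x} lo={s,x}
  L4 li={s,x} lo={s,x}
  L5 li={s,x} lo=∅

live-out(L1) = ["s", "x"]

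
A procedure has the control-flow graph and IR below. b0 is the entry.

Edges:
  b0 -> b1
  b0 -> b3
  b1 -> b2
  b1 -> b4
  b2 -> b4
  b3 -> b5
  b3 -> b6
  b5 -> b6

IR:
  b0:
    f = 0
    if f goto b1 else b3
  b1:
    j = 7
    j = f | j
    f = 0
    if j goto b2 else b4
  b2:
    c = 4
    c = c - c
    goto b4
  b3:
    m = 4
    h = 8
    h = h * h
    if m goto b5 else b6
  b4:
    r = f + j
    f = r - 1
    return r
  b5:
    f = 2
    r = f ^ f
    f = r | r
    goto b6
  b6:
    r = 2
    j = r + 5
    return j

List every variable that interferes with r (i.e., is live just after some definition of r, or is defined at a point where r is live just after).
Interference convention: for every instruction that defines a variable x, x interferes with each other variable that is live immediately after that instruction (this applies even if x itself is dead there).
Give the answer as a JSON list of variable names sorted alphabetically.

Answer: ["f"]

Analysis:
Block summaries:
  b0: {f} / ∅
  b1: {f,j} / {f}
  b2: {c} / ∅
  b3: {h,m} / ∅
  b4: {f,r} / {f,j}
  b5: {f,r} / ∅
  b6: {j,r} / ∅

Live sets:
  b0 li=∅ lo={f}
  b1 li={f} lo={f,j}
  b2 li={f,j} lo={f,j}
  b3 li=∅ lo=∅
  b4 li={f,j} lo=∅
  b5 li=∅ lo=∅
  b6 li=∅ lo=∅

Interfere edges:
  c — {f,j}
  f — {c,j,r}
  h — {m}
  j — {c,f}
  m — {h}
  r — {f}

N(r) = ["f"]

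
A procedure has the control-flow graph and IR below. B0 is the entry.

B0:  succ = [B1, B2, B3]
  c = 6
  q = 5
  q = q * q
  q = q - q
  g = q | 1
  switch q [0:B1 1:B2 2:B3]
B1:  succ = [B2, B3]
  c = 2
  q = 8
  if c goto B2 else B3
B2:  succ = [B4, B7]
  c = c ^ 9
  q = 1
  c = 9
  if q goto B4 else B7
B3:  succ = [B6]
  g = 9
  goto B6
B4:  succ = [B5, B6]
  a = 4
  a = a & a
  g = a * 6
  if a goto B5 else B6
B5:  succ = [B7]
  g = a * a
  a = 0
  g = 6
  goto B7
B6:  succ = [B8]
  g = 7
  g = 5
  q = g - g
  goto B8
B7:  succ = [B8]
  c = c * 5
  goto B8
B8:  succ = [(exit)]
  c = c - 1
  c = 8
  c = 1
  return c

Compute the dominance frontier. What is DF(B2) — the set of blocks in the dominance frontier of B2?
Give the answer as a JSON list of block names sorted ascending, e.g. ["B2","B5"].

Answer: ["B6", "B8"]

Working:
idom tree: B1←B0 B2←B0 B3←B0 B4←B2 B5←B4 B6←B0 B7←B2 B8←B0
Join-block Dom:
  B2: preds {B0,B1}: {B0} ∩ {B0,B1} = {B0}; idom=B0
  B3: preds {B0,B1}: {B0} ∩ {B0,B1} = {B0}; idom=B0
  B6: preds {B3,B4}: {B0,B3} ∩ {B0,B2,B4} = {B0}; idom=B0
  B7: preds {B2,B5}: {B0,B2} ∩ {B0,B2,B4,B5} = {B0,B2}; idom=B2
  B8: preds {B6,B7}: {B0,B6} ∩ {B0,B2,B7} = {B0}; idom=B0

Frontier:
  join B2 pred B0: · stop@B0
  join B2 pred B1: B1 stop@B0
  join B3 pred B0: · stop@B0
  join B3 pred B1: B1 stop@B0
  join B6 pred B3: B3 stop@B0
  join B6 pred B4: B4→B2 stop@B0
  join B7 pred B2: · stop@B2
  join B7 pred B5: B5→B4 stop@B2
  join B8 pred B6: B6 stop@B0
  join B8 pred B7: B7→B2 stop@B0
  DF(B0)=∅
  DF(B1)={B2,B3}
  DF(B2)={B6,B8}
  DF(B3)={B6}
  DF(B4)={B6,B7}
  DF(B5)={B7}
  DF(B6)={B8}
  DF(B7)={B8}
  DF(B8)=∅

DF(B2) = ["B6", "B8"]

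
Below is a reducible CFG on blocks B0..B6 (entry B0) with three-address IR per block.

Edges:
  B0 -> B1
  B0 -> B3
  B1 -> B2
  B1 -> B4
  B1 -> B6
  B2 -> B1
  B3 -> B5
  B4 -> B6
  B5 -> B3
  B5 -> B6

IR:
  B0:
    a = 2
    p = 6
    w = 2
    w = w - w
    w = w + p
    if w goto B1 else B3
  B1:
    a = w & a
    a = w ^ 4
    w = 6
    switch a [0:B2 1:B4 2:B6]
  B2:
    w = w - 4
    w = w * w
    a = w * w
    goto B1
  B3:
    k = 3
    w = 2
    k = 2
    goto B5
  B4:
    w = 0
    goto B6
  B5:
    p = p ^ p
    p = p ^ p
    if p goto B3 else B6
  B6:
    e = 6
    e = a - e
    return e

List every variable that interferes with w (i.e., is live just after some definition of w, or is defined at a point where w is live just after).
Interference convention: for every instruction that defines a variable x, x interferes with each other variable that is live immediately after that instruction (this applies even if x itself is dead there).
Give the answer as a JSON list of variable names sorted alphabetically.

Answer: ["a", "p"]

Analysis:
Per-block:
  B0: def={a,p,w} ue=∅
  B1: def={a,w} ue={a,w}
  B2: def={a,w} ue={w}
  B3: def={k,w} ue=∅
  B4: def={w} ue=∅
  B5: def={p} ue={p}
  B6: def={e} ue={a}

Live sets:
  live B0: ∅→{a,p,w}
  live B1: {a,w}→{a,w}
  live B2: {w}→{a,w}
  live B3: {a,p}→{a,p}
  live B4: {a}→{a}
  live B5: {a,p}→{a,p}
  live B6: {a}→∅

Conflict graph:
  a↔{e,k,p,w}
  e↔{a}
  k↔{a,p}
  p↔{a,k,w}
  w↔{a,p}

N(w) = ["a", "p"]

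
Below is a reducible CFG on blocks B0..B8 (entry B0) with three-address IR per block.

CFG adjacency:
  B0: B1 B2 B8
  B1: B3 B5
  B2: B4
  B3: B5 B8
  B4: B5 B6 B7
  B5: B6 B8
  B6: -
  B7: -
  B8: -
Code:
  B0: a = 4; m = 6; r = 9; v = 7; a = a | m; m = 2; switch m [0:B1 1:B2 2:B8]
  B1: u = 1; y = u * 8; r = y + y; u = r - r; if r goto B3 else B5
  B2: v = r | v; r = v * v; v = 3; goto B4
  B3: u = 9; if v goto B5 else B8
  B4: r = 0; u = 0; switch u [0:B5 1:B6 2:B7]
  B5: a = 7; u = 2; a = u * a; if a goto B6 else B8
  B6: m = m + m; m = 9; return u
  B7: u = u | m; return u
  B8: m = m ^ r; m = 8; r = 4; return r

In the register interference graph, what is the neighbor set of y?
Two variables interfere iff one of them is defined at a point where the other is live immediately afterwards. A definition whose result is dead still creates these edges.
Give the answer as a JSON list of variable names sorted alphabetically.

def/use:
  B0: {a,m,r,v} / ∅
  B1: {r,u,y} / ∅
  B2: {r,v} / {r,v}
  B3: {u} / {v}
  B4: {r,u} / ∅
  B5: {a,u} / ∅
  B6: {m} / {m,u}
  B7: {u} / {m,u}
  B8: {m,r} / {m,r}

Backward fixpoint:
  live B0: ∅→{m,r,v}
  live B1: {m,v}→{m,r,v}
  live B2: {m,r,v}→{m}
  live B3: {m,r,v}→{m,r}
  live B4: {m}→{m,r,u}
  live B5: {m,r}→{m,r,u}
  live B6: {m,u}→∅
  live B7: {m,u}→∅
  live B8: {m,r}→∅

Interference:
  a↔{m,r,u,v}
  m↔{a,r,u,v,y}
  r↔{a,m,u,v}
  u↔{a,m,r,v}
  v↔{a,m,r,u,y}
  y↔{m,v}

N(y) = ["m", "v"]

Answer: ["m", "v"]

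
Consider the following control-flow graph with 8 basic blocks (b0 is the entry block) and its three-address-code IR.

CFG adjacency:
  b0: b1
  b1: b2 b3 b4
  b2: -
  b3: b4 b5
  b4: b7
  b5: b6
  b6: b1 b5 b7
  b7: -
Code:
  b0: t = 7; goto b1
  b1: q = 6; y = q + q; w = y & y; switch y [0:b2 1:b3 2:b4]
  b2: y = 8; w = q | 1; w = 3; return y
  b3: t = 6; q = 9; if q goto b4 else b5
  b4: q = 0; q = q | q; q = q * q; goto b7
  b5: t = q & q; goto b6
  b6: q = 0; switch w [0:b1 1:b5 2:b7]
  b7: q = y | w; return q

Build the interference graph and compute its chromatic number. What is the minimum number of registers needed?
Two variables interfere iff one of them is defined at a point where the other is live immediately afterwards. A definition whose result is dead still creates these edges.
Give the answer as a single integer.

Per-block:
  b0 def {t} use ∅
  b1 def {q,w,y} use ∅
  b2 def {w,y} use {q}
  b3 def {q,t} use ∅
  b4 def {q} use ∅
  b5 def {t} use {q}
  b6 def {q} use {w}
  b7 def {q} use {w,y}

Liveness:
  b0: in=∅ out=∅
  b1: in=∅ out={q,w,y}
  b2: in={q} out=∅
  b3: in={w,y} out={q,w,y}
  b4: in={w,y} out={w,y}
  b5: in={q,w,y} out={w,y}
  b6: in={w,y} out={q,w,y}
  b7: in={w,y} out=∅

Interfere edges:
  q: {w,y}
  t: {w,y}
  w: {q,t,y}
  y: {q,t,w}

Registers:
  {q,w,y} pairwise interfere (3-clique) ⇒ χ ≥ 3
  assign q→r2 t→r2 w→r0 y→r1 — no edge inside a register ⇒ χ ≤ 3
  χ = 3

Answer: 3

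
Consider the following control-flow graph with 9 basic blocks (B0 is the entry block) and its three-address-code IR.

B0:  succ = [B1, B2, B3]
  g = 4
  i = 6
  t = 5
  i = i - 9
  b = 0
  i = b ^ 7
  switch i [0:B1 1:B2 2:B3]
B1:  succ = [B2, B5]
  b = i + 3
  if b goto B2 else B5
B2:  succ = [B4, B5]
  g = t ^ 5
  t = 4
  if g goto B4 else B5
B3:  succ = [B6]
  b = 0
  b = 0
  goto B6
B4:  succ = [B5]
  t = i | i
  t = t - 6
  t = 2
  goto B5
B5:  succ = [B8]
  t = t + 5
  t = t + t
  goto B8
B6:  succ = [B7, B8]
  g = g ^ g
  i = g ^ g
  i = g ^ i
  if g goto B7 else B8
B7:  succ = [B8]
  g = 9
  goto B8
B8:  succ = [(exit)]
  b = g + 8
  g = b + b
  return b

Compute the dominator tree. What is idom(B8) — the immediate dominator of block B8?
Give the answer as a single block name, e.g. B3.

Answer: B0

Derivation:
idom tree: B1←B0 B2←B0 B3←B0 B4←B2 B5←B0 B6←B3 B7←B6 B8←B0
Dom at joins:
  B2: preds {B0,B1}: {B0} ∩ {B0,B1} = {B0}; idom=B0
  B5: preds {B1,B2,B4}: {B0,B1} ∩ {B0,B2} ∩ {B0,B2,B4} = {B0}; idom=B0
  B8: preds {B5,B6,B7}: {B0,B5} ∩ {B0,B3,B6} ∩ {B0,B3,B6,B7} = {B0}; idom=B0

idom(B8) = B0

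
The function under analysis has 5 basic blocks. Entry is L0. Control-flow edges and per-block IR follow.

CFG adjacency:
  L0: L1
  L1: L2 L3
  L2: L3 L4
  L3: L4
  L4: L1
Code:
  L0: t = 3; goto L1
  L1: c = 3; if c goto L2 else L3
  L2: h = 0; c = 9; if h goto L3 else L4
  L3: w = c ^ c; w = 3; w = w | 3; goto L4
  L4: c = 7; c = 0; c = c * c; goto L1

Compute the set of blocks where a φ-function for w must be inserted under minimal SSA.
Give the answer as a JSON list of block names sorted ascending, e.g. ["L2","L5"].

Answer: ["L1", "L4"]

Analysis:
idom tree: L1←L0 L2←L1 L3←L1 L4←L1
Join-block Dom:
  L1: preds {L0,L4}: {L0} ∩ {L0,L1,L4} = {L0}; idom=L0
  L3: preds {L1,L2}: {L0,L1} ∩ {L0,L1,L2} = {L0,L1}; idom=L1
  L4: preds {L2,L3}: {L0,L1,L2} ∩ {L0,L1,L3} = {L0,L1}; idom=L1

DF derivation:
  join L1 pred L0: · stop@L0
  join L1 pred L4: L4→L1 stop@L0
  join L3 pred L1: · stop@L1
  join L3 pred L2: L2 stop@L1
  join L4 pred L2: L2 stop@L1
  join L4 pred L3: L3 stop@L1
  L0: DF=∅
  L1: DF={L1}
  L2: DF={L3,L4}
  L3: DF={L4}
  L4: DF={L1}

φ for w: defs {L3}
  DF⁺ = {L1,L4}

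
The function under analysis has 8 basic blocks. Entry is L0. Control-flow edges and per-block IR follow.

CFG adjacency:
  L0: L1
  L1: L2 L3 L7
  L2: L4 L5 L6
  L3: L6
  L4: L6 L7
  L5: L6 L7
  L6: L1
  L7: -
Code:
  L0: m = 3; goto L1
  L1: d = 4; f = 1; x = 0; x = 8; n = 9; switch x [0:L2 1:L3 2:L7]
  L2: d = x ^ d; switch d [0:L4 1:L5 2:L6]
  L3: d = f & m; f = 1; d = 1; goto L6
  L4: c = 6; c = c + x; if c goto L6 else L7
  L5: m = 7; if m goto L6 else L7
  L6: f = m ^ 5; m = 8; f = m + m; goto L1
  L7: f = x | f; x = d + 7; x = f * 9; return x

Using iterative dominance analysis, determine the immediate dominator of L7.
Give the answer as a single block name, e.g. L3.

idom tree: L1←L0 L2←L1 L3←L1 L4←L2 L5←L2 L6←L1 L7←L1
Join-block Dom:
  L1: preds {L0,L6}: {L0} ∩ {L0,L1,L6} = {L0}; idom=L0
  L6: preds {L2,L3,L4,L5}: {L0,L1,L2} ∩ {L0,L1,L3} ∩ {L0,L1,L2,L4} ∩ {L0,L1,L2,L5} = {L0,L1}; idom=L1
  L7: preds {L1,L4,L5}: {L0,L1} ∩ {L0,L1,L2,L4} ∩ {L0,L1,L2,L5} = {L0,L1}; idom=L1

idom(L7) = L1

Answer: L1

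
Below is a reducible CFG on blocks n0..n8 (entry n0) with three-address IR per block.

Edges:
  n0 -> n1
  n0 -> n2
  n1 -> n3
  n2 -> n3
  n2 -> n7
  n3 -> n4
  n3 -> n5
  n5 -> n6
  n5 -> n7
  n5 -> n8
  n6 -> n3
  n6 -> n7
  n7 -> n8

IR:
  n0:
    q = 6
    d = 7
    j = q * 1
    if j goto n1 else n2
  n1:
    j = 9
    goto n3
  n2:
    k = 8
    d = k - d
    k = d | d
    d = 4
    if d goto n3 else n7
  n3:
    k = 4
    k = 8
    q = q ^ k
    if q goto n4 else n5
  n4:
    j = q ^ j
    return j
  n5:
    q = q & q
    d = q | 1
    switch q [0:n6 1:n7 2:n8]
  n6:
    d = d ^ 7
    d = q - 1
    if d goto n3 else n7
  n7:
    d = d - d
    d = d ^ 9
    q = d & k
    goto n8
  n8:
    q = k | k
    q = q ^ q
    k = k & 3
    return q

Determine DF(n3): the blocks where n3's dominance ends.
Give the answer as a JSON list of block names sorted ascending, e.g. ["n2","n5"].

idom tree: n1←n0 n2←n0 n3←n0 n4←n3 n5←n3 n6←n5 n7←n0 n8←n0
Join-block Dom:
  n3: preds {n1,n2,n6}: {n0,n1} ∩ {n0,n2} ∩ {n0,n3,n5,n6} = {n0}; idom=n0
  n7: preds {n2,n5,n6}: {n0,n2} ∩ {n0,n3,n5} ∩ {n0,n3,n5,n6} = {n0}; idom=n0
  n8: preds {n5,n7}: {n0,n3,n5} ∩ {n0,n7} = {n0}; idom=n0

Frontier:
  n3←n1: walk n1 to n0
  n3←n2: walk n2 to n0
  n3←n6: walk n6→n5→n3 to n0
  n7←n2: walk n2 to n0
  n7←n5: walk n5→n3 to n0
  n7←n6: walk n6→n5→n3 to n0
  n8←n5: walk n5→n3 to n0
  n8←n7: walk n7 to n0
  n0 → ∅
  n1 → {n3}
  n2 → {n3,n7}
  n3 → {n3,n7,n8}
  n4 → ∅
  n5 → {n3,n7,n8}
  n6 → {n3,n7}
  n7 → {n8}
  n8 → ∅

DF(n3) = ["n3", "n7", "n8"]

Answer: ["n3", "n7", "n8"]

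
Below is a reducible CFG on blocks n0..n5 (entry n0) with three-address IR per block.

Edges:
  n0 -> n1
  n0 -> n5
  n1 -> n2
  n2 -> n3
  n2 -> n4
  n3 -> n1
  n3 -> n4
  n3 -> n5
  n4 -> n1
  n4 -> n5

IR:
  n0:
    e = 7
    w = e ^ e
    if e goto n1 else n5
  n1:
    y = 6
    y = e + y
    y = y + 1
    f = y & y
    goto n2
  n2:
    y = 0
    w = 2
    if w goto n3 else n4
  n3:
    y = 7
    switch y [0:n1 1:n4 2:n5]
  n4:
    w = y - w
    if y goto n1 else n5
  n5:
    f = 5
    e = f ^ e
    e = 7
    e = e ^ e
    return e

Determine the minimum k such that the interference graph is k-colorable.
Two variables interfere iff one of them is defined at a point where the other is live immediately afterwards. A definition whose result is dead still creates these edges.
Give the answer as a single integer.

Answer: 3

Derivation:
def/use:
  n0: def={e,w} ue=∅
  n1: def={f,y} ue={e}
  n2: def={w,y} ue=∅
  n3: def={y} ue=∅
  n4: def={w} ue={w,y}
  n5: def={e,f} ue={e}

Liveness:
  live n0: ∅→{e}
  live n1: {e}→{e}
  live n2: {e}→{e,w,y}
  live n3: {e,w}→{e,w,y}
  live n4: {e,w,y}→{e}
  live n5: {e}→∅

Interfere edges:
  e — {f,w,y}
  f — {e}
  w — {e,y}
  y — {e,w}

Chromatic number:
  {e,w,y} pairwise interfere (3-clique) ⇒ χ ≥ 3
  3-colouring: r0={e}  r1={f,w}  r2={y}
  χ = 3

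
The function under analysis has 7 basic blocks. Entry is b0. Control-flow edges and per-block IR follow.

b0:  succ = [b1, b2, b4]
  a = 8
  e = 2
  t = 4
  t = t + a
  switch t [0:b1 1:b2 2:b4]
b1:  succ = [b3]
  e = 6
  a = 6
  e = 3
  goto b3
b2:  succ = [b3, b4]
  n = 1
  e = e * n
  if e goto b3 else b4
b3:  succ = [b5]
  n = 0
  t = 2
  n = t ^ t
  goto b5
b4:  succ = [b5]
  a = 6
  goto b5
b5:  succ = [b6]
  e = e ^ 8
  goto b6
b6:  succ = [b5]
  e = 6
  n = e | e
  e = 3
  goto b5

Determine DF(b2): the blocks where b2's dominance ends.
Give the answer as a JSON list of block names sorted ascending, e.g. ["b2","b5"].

Answer: ["b3", "b4"]

Working:
idom tree: b1←b0 b2←b0 b3←b0 b4←b0 b5←b0 b6←b5
Dom∩ at merges:
  b3: preds {b1,b2}: {b0,b1} ∩ {b0,b2} = {b0}; idom=b0
  b4: preds {b0,b2}: {b0} ∩ {b0,b2} = {b0}; idom=b0
  b5: preds {b3,b4,b6}: {b0,b3} ∩ {b0,b4} ∩ {b0,b5,b6} = {b0}; idom=b0

DF derivation:
  b3←b1: walk b1 to b0
  b3←b2: walk b2 to b0
  b4←b0: walk · to b0
  b4←b2: walk b2 to b0
  b5←b3: walk b3 to b0
  b5←b4: walk b4 to b0
  b5←b6: walk b6→b5 to b0
  b0: DF=∅
  b1: DF={b3}
  b2: DF={b3,b4}
  b3: DF={b5}
  b4: DF={b5}
  b5: DF={b5}
  b6: DF={b5}

DF(b2) = ["b3", "b4"]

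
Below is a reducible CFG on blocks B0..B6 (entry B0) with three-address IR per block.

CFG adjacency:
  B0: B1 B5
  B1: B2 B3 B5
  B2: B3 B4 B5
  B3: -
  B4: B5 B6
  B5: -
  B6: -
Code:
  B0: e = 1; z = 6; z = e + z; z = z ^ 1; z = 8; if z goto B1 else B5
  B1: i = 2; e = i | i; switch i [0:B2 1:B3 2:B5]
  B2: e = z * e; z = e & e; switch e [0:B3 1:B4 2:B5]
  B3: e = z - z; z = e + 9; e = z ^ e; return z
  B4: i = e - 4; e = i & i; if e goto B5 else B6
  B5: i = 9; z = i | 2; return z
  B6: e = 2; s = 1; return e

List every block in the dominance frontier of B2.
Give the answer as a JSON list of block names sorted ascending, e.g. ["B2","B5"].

Answer: ["B3", "B5"]

Working:
idom tree: B1←B0 B2←B1 B3←B1 B4←B2 B5←B0 B6←B4
Dom∩ at merges:
  B3: preds {B1,B2}: {B0,B1} ∩ {B0,B1,B2} = {B0,B1}; idom=B1
  B5: preds {B0,B1,B2,B4}: {B0} ∩ {B0,B1} ∩ {B0,B1,B2} ∩ {B0,B1,B2,B4} = {B0}; idom=B0

DF derivation:
  join B3 pred B1: · stop@B1
  join B3 pred B2: B2 stop@B1
  join B5 pred B0: · stop@B0
  join B5 pred B1: B1 stop@B0
  join B5 pred B2: B2→B1 stop@B0
  join B5 pred B4: B4→B2→B1 stop@B0
  B0 → ∅
  B1 → {B5}
  B2 → {B3,B5}
  B3 → ∅
  B4 → {B5}
  B5 → ∅
  B6 → ∅

DF(B2) = ["B3", "B5"]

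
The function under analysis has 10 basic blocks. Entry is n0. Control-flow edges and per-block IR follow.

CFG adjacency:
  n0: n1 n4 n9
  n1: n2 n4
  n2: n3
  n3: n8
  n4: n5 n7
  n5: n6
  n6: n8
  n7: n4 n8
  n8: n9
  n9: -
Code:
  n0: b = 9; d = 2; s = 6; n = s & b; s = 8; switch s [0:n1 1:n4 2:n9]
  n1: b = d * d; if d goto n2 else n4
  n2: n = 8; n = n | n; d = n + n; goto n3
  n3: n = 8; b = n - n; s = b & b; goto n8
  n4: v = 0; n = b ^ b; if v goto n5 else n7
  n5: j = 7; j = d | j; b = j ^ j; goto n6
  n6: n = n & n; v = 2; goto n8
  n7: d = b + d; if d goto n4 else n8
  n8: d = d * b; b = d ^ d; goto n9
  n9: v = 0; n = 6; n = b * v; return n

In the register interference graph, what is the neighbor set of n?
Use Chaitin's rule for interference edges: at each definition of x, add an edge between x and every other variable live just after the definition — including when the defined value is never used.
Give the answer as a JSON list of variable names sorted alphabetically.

Block summaries:
  n0: {b,d,n,s} / ∅
  n1: {b} / {d}
  n2: {d,n} / ∅
  n3: {b,n,s} / ∅
  n4: {n,v} / {b}
  n5: {b,j} / {d}
  n6: {n,v} / {n}
  n7: {d} / {b,d}
  n8: {b,d} / {b,d}
  n9: {n,v} / {b}

Backward fixpoint:
  live n0: ∅→{b,d}
  live n1: {d}→{b,d}
  live n2: ∅→{d}
  live n3: {d}→{b,d}
  live n4: {b,d}→{b,d,n}
  live n5: {d,n}→{b,d,n}
  live n6: {b,d,n}→{b,d}
  live n7: {b,d}→{b,d}
  live n8: {b,d}→{b}
  live n9: {b}→∅

Conflict graph:
  b — {d,n,s,v}
  d — {b,j,n,s,v}
  j — {d,n}
  n — {b,d,j,v}
  s — {b,d}
  v — {b,d,n}

N(n) = ["b", "d", "j", "v"]

Answer: ["b", "d", "j", "v"]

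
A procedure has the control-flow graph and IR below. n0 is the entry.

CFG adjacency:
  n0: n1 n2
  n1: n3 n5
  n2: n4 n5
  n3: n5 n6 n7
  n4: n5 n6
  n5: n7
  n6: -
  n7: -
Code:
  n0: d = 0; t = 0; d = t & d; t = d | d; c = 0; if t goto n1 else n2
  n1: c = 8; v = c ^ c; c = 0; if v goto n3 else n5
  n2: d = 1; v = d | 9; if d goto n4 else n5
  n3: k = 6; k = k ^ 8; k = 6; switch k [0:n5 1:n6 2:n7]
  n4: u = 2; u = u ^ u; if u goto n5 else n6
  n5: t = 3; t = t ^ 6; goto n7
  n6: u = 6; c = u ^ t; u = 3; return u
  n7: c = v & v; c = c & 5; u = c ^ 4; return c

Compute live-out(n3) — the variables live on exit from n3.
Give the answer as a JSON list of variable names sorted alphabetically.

Answer: ["t", "v"]

Working:
Per-block:
  n0: {c,d,t} / ∅
  n1: {c,v} / ∅
  n2: {d,v} / ∅
  n3: {k} / ∅
  n4: {u} / ∅
  n5: {t} / ∅
  n6: {c,u} / {t}
  n7: {c,u} / {v}

Backward fixpoint:
  n0: in=∅ out={t}
  n1: in={t} out={t,v}
  n2: in={t} out={t,v}
  n3: in={t,v} out={t,v}
  n4: in={t,v} out={t,v}
  n5: in={v} out={v}
  n6: in={t} out=∅
  n7: in={v} out=∅

live-out(n3) = ["t", "v"]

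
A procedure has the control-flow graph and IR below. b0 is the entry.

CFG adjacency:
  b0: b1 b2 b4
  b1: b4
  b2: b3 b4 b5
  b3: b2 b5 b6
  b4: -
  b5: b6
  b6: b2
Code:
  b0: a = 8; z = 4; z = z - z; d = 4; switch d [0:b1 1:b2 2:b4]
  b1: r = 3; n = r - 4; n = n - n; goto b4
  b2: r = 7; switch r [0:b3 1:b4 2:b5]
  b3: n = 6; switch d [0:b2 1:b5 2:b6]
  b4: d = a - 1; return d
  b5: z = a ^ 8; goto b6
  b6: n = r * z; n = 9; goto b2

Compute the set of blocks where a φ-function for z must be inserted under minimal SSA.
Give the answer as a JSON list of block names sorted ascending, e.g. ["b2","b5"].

idom tree: b1←b0 b2←b0 b3←b2 b4←b0 b5←b2 b6←b2
Dom at joins:
  b2: preds {b0,b3,b6}: {b0} ∩ {b0,b2,b3} ∩ {b0,b2,b6} = {b0}; idom=b0
  b4: preds {b0,b1,b2}: {b0} ∩ {b0,b1} ∩ {b0,b2} = {b0}; idom=b0
  b5: preds {b2,b3}: {b0,b2} ∩ {b0,b2,b3} = {b0,b2}; idom=b2
  b6: preds {b3,b5}: {b0,b2,b3} ∩ {b0,b2,b5} = {b0,b2}; idom=b2

DF derivation:
  join b2 pred b0: · stop@b0
  join b2 pred b3: b3→b2 stop@b0
  join b2 pred b6: b6→b2 stop@b0
  join b4 pred b0: · stop@b0
  join b4 pred b1: b1 stop@b0
  join b4 pred b2: b2 stop@b0
  join b5 pred b2: · stop@b2
  join b5 pred b3: b3 stop@b2
  join b6 pred b3: b3 stop@b2
  join b6 pred b5: b5 stop@b2
  DF(b0)=∅
  DF(b1)={b4}
  DF(b2)={b2,b4}
  DF(b3)={b2,b5,b6}
  DF(b4)=∅
  DF(b5)={b6}
  DF(b6)={b2}

φ for z: defs {b0,b5}
  DF⁺ = {b2,b4,b6}

Answer: ["b2", "b4", "b6"]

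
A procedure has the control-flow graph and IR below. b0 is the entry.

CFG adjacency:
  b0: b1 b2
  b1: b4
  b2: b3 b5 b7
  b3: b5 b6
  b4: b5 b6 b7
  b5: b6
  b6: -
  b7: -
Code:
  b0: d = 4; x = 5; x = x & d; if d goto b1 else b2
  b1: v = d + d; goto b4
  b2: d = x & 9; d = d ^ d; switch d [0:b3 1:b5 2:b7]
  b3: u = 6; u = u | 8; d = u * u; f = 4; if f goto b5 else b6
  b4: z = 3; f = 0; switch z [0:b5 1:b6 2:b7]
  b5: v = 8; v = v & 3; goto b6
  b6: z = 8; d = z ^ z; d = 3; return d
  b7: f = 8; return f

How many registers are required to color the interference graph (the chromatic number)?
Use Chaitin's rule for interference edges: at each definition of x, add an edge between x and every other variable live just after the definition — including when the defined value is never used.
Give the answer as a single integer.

Answer: 2

Analysis:
Per-block:
  b0: def={d,x} ue=∅
  b1: def={v} ue={d}
  b2: def={d} ue={x}
  b3: def={d,f,u} ue=∅
  b4: def={f,z} ue=∅
  b5: def={v} ue=∅
  b6: def={d,z} ue=∅
  b7: def={f} ue=∅

Live sets:
  b0 li=∅ lo={d,x}
  b1 li={d} lo=∅
  b2 li={x} lo=∅
  b3 li=∅ lo=∅
  b4 li=∅ lo=∅
  b5 li=∅ lo=∅
  b6 li=∅ lo=∅
  b7 li=∅ lo=∅

Interfere edges:
  d↔{x}
  f↔{z}
  u↔∅
  v↔∅
  x↔{d}
  z↔{f}

Chromatic number:
  clique {d,x} ⇒ need ≥ 2
  assign d→R0 f→R0 u→R0 v→R0 x→R1 z→R1 — no edge inside a register ⇒ χ ≤ 2
  χ = 2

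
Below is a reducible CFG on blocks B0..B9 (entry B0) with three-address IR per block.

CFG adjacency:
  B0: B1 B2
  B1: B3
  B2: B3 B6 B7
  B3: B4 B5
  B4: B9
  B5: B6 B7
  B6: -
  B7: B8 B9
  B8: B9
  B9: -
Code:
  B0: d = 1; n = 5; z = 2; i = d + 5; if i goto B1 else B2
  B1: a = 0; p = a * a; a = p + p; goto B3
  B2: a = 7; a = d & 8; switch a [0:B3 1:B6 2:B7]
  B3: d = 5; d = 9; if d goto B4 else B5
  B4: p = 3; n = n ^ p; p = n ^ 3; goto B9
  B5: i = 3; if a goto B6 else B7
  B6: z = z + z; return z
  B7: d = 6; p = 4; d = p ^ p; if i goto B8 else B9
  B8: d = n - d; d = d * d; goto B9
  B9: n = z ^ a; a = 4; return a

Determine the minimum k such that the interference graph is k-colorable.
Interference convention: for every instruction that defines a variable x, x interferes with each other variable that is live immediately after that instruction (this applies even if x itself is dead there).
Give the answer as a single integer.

Per-block:
  B0: def={d,i,n,z} ue=∅
  B1: def={a,p} ue=∅
  B2: def={a} ue={d}
  B3: def={d} ue=∅
  B4: def={n,p} ue={n}
  B5: def={i} ue={a}
  B6: def={z} ue={z}
  B7: def={d,p} ue={i}
  B8: def={d} ue={d,n}
  B9: def={a,n} ue={a,z}

Backward fixpoint:
  live B0: ∅→{d,i,n,z}
  live B1: {n,z}→{a,n,z}
  live B2: {d,i,n,z}→{a,i,n,z}
  live B3: {a,n,z}→{a,n,z}
  live B4: {a,n,z}→{a,z}
  live B5: {a,n,z}→{a,i,n,z}
  live B6: {z}→∅
  live B7: {a,i,n,z}→{a,d,n,z}
  live B8: {a,d,n,z}→{a,z}
  live B9: {a,z}→∅

Interfere edges:
  a↔{d,i,n,p,z}
  d↔{a,i,n,z}
  i↔{a,d,n,p,z}
  n↔{a,d,i,p,z}
  p↔{a,i,n,z}
  z↔{a,d,i,n,p}

Colouring:
  lower bound: {a,d,i,n,z} mutually conflict ⇒ χ ≥ 5
  assign a→R0 d→R4 i→R1 n→R2 p→R4 z→R3 — no edge inside a register ⇒ χ ≤ 5
  χ = 5

Answer: 5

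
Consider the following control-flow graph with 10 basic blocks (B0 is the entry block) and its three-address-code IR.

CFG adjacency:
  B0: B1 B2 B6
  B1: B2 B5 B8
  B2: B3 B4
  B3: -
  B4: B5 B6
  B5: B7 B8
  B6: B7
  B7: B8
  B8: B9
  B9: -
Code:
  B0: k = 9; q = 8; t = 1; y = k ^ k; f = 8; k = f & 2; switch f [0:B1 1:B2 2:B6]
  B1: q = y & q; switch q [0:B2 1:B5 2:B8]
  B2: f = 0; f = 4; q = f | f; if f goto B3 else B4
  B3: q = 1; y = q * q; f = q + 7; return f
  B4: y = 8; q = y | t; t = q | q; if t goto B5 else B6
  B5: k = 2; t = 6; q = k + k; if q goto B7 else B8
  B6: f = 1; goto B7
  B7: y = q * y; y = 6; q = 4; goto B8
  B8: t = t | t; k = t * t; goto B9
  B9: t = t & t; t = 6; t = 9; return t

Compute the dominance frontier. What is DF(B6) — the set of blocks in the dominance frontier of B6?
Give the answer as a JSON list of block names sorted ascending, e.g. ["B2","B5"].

idom tree: B1←B0 B2←B0 B3←B2 B4←B2 B5←B0 B6←B0 B7←B0 B8←B0 B9←B8
Dom at joins:
  B2: preds {B0,B1}: {B0} ∩ {B0,B1} = {B0}; idom=B0
  B5: preds {B1,B4}: {B0,B1} ∩ {B0,B2,B4} = {B0}; idom=B0
  B6: preds {B0,B4}: {B0} ∩ {B0,B2,B4} = {B0}; idom=B0
  B7: preds {B5,B6}: {B0,B5} ∩ {B0,B6} = {B0}; idom=B0
  B8: preds {B1,B5,B7}: {B0,B1} ∩ {B0,B5} ∩ {B0,B7} = {B0}; idom=B0

DF walk-up:
  B2←B0: walk · to B0
  B2←B1: walk B1 to B0
  B5←B1: walk B1 to B0
  B5←B4: walk B4→B2 to B0
  B6←B0: walk · to B0
  B6←B4: walk B4→B2 to B0
  B7←B5: walk B5 to B0
  B7←B6: walk B6 to B0
  B8←B1: walk B1 to B0
  B8←B5: walk B5 to B0
  B8←B7: walk B7 to B0
  B0: DF=∅
  B1: DF={B2,B5,B8}
  B2: DF={B5,B6}
  B3: DF=∅
  B4: DF={B5,B6}
  B5: DF={B7,B8}
  B6: DF={B7}
  B7: DF={B8}
  B8: DF=∅
  B9: DF=∅

DF(B6) = ["B7"]

Answer: ["B7"]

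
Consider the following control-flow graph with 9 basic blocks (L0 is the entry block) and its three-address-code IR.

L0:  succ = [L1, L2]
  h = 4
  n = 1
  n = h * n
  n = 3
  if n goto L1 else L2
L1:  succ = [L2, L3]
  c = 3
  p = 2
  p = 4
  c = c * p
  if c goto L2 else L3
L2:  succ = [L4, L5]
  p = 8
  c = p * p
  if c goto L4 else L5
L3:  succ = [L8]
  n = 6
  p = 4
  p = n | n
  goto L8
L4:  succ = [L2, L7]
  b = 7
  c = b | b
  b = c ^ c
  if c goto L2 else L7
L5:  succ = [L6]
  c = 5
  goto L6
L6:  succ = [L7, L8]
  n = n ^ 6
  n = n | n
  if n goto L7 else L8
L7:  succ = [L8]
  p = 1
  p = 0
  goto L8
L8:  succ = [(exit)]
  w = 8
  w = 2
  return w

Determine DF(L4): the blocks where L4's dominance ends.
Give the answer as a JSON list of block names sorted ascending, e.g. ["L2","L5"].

idom tree: L1←L0 L2←L0 L3←L1 L4←L2 L5←L2 L6←L5 L7←L2 L8←L0
Dom at joins:
  L2: preds {L0,L1,L4}: {L0} ∩ {L0,L1} ∩ {L0,L2,L4} = {L0}; idom=L0
  L7: preds {L4,L6}: {L0,L2,L4} ∩ {L0,L2,L5,L6} = {L0,L2}; idom=L2
  L8: preds {L3,L6,L7}: {L0,L1,L3} ∩ {L0,L2,L5,L6} ∩ {L0,L2,L7} = {L0}; idom=L0

Frontier:
  join L2 pred L0: · stop@L0
  join L2 pred L1: L1 stop@L0
  join L2 pred L4: L4→L2 stop@L0
  join L7 pred L4: L4 stop@L2
  join L7 pred L6: L6→L5 stop@L2
  join L8 pred L3: L3→L1 stop@L0
  join L8 pred L6: L6→L5→L2 stop@L0
  join L8 pred L7: L7→L2 stop@L0
  DF(L0)=∅
  DF(L1)={L2,L8}
  DF(L2)={L2,L8}
  DF(L3)={L8}
  DF(L4)={L2,L7}
  DF(L5)={L7,L8}
  DF(L6)={L7,L8}
  DF(L7)={L8}
  DF(L8)=∅

DF(L4) = ["L2", "L7"]

Answer: ["L2", "L7"]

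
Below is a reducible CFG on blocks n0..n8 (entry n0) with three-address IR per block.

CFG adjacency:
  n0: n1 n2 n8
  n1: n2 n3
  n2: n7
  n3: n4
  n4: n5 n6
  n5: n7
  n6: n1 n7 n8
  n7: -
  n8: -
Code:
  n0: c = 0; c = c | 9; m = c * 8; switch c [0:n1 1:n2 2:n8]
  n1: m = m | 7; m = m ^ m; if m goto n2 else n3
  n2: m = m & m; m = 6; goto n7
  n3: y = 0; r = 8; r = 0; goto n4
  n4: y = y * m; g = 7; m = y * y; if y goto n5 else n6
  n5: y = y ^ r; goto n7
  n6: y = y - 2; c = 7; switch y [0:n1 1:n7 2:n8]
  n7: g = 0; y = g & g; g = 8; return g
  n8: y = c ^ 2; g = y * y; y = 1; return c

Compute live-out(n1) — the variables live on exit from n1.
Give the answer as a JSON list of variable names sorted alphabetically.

Block summaries:
  n0: {c,m} / ∅
  n1: {m} / {m}
  n2: {m} / {m}
  n3: {r,y} / ∅
  n4: {g,m,y} / {m,y}
  n5: {y} / {r,y}
  n6: {c,y} / {y}
  n7: {g,y} / ∅
  n8: {g,y} / {c}

Liveness:
  n0 li=∅ lo={c,m}
  n1 li={m} lo={m}
  n2 li={m} lo=∅
  n3 li={m} lo={m,r,y}
  n4 li={m,r,y} lo={m,r,y}
  n5 li={r,y} lo=∅
  n6 li={m,y} lo={c,m}
  n7 li=∅ lo=∅
  n8 li={c} lo=∅

live-out(n1) = ["m"]

Answer: ["m"]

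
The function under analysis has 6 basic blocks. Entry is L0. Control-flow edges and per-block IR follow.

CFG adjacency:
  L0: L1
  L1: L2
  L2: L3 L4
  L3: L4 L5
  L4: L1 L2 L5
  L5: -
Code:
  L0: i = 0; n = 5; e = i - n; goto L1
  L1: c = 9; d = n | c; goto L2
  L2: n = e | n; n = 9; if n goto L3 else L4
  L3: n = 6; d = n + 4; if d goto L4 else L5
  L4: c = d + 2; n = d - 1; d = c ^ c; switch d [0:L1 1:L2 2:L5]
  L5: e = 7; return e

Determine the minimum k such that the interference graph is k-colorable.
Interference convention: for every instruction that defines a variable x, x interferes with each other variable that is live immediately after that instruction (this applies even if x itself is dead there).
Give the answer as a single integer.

Block summaries:
  L0 def {e,i,n} use ∅
  L1 def {c,d} use {n}
  L2 def {n} use {e,n}
  L3 def {d,n} use ∅
  L4 def {c,d,n} use {d}
  L5 def {e} use ∅

Live sets:
  L0 li=∅ lo={e,n}
  L1 li={e,n} lo={d,e,n}
  L2 li={d,e,n} lo={d,e}
  L3 li={e} lo={d,e}
  L4 li={d,e} lo={d,e,n}
  L5 li=∅ lo=∅

Conflict graph:
  c↔{d,e,n}
  d↔{c,e,n}
  e↔{c,d,n}
  i↔{n}
  n↔{c,d,e,i}

Colouring:
  clique {c,d,e,n} ⇒ need ≥ 4
  4-colouring: r0={n}  r1={c,i}  r2={d}  r3={e}
  χ = 4

Answer: 4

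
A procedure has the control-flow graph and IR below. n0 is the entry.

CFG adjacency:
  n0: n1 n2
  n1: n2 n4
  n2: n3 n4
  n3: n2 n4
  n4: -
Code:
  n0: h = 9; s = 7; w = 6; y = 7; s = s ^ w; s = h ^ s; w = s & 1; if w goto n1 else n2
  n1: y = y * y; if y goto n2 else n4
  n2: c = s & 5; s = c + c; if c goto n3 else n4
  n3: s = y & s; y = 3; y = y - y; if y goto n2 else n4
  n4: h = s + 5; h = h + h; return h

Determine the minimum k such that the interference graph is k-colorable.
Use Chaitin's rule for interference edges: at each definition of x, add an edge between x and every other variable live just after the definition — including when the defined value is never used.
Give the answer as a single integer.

Block summaries:
  n0 def {h,s,w,y} use ∅
  n1 def {y} use {y}
  n2 def {c,s} use {s}
  n3 def {s,y} use {s,y}
  n4 def {h} use {s}

Liveness:
  live n0: ∅→{s,y}
  live n1: {s,y}→{s,y}
  live n2: {s,y}→{s,y}
  live n3: {s,y}→{s,y}
  live n4: {s}→∅

Conflict graph:
  c: {s,y}
  h: {s,w,y}
  s: {c,h,w,y}
  w: {h,s,y}
  y: {c,h,s,w}

Colouring:
  lower bound: {h,s,w,y} mutually conflict ⇒ χ ≥ 4
  4-colouring: R0={s}  R1={y}  R2={c,h}  R3={w}
  χ = 4

Answer: 4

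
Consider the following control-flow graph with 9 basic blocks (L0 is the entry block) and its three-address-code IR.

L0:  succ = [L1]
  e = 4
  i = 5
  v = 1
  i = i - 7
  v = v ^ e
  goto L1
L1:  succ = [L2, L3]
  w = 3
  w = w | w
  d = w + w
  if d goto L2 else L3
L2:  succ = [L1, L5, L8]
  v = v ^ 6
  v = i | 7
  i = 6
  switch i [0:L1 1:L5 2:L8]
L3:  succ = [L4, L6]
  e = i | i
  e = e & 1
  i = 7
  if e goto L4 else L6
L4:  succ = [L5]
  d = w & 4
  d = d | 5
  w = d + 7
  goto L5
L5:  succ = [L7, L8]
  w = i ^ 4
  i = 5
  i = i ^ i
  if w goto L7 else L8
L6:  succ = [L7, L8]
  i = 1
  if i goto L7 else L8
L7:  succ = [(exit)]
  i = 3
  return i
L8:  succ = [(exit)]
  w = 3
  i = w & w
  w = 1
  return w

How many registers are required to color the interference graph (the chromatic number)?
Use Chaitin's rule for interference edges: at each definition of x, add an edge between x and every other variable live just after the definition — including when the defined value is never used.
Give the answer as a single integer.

Per-block:
  L0 def {e,i,v} use ∅
  L1 def {d,w} use ∅
  L2 def {i,v} use {i,v}
  L3 def {e,i} use {i}
  L4 def {d,w} use {w}
  L5 def {i,w} use {i}
  L6 def {i} use ∅
  L7 def {i} use ∅
  L8 def {i,w} use ∅

Liveness:
  live L0: ∅→{i,v}
  live L1: {i,v}→{i,v,w}
  live L2: {i,v}→{i,v}
  live L3: {i,w}→{i,w}
  live L4: {i,w}→{i}
  live L5: {i}→∅
  live L6: ∅→∅
  live L7: ∅→∅
  live L8: ∅→∅

Conflict graph:
  d↔{i,v,w}
  e↔{i,v,w}
  i↔{d,e,v,w}
  v↔{d,e,i,w}
  w↔{d,e,i,v}

Colouring:
  {d,i,v,w} pairwise interfere (4-clique) ⇒ χ ≥ 4
  4-colouring: R0={i}  R1={v}  R2={w}  R3={d,e}
  χ = 4

Answer: 4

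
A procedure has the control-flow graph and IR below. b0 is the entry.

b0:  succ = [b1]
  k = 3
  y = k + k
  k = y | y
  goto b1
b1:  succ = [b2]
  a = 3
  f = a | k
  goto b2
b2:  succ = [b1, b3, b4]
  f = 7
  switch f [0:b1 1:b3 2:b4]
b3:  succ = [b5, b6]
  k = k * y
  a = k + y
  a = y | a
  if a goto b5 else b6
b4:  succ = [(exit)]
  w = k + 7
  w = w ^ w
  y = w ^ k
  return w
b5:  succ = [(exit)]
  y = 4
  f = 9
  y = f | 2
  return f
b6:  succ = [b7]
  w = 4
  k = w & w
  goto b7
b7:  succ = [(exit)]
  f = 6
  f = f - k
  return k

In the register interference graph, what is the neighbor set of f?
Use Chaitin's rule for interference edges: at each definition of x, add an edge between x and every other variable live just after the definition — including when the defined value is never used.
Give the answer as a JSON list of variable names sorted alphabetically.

Answer: ["k", "y"]

Derivation:
def/use:
  b0: def={k,y} ue=∅
  b1: def={a,f} ue={k}
  b2: def={f} ue=∅
  b3: def={a,k} ue={k,y}
  b4: def={w,y} ue={k}
  b5: def={f,y} ue=∅
  b6: def={k,w} ue=∅
  b7: def={f} ue={k}

Liveness:
  live b0: ∅→{k,y}
  live b1: {k,y}→{k,y}
  live b2: {k,y}→{k,y}
  live b3: {k,y}→∅
  live b4: {k}→∅
  live b5: ∅→∅
  live b6: ∅→{k}
  live b7: {k}→∅

Interference:
  a↔{k,y}
  f↔{k,y}
  k↔{a,f,w,y}
  w↔{k,y}
  y↔{a,f,k,w}

N(f) = ["k", "y"]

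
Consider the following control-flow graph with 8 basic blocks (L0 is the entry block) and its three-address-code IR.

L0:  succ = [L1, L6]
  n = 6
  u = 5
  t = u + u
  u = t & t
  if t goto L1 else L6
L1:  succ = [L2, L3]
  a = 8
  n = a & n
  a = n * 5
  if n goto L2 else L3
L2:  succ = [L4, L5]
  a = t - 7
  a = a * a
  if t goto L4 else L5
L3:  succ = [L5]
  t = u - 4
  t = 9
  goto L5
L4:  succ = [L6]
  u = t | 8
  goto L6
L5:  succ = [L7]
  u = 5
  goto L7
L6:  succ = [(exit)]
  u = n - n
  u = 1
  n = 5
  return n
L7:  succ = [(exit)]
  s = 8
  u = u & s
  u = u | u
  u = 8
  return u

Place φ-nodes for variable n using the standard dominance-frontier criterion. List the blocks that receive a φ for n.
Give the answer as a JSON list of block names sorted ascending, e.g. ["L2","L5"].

idom tree: L1←L0 L2←L1 L3←L1 L4←L2 L5←L1 L6←L0 L7←L5
Dom∩ at merges:
  L5: preds {L2,L3}: {L0,L1,L2} ∩ {L0,L1,L3} = {L0,L1}; idom=L1
  L6: preds {L0,L4}: {L0} ∩ {L0,L1,L2,L4} = {L0}; idom=L0

Frontier:
  L5←L2: walk L2 to L1
  L5←L3: walk L3 to L1
  L6←L0: walk · to L0
  L6←L4: walk L4→L2→L1 to L0
  L0 → ∅
  L1 → {L6}
  L2 → {L5,L6}
  L3 → {L5}
  L4 → {L6}
  L5 → ∅
  L6 → ∅
  L7 → ∅

φ for n: defs {L0,L1,L6}
  DF⁺ = {L6}

Answer: ["L6"]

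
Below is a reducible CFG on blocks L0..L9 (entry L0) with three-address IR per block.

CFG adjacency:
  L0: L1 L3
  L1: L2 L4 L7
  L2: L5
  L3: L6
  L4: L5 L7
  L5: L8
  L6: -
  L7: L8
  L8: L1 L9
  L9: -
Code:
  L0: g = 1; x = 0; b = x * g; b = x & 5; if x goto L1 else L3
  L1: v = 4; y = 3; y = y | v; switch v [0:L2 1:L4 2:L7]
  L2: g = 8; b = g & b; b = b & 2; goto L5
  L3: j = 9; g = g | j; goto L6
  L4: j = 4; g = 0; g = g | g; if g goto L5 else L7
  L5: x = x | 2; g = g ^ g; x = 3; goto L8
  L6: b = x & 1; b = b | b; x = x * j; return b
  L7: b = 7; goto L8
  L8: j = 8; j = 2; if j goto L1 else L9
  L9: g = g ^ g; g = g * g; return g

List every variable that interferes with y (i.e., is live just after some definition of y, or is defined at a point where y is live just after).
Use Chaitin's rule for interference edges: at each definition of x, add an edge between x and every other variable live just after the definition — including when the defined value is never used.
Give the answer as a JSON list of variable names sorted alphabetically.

Answer: ["b", "g", "v", "x"]

Derivation:
Block summaries:
  L0 def {b,g,x} use ∅
  L1 def {v,y} use ∅
  L2 def {b,g} use {b}
  L3 def {g,j} use {g}
  L4 def {g,j} use ∅
  L5 def {g,x} use {g,x}
  L6 def {b,x} use {j,x}
  L7 def {b} use ∅
  L8 def {j} use ∅
  L9 def {g} use {g}

Liveness:
  L0 li=∅ lo={b,g,x}
  L1 li={b,g,x} lo={b,g,x}
  L2 li={b,x} lo={b,g,x}
  L3 li={g,x} lo={j,x}
  L4 li={b,x} lo={b,g,x}
  L5 li={b,g,x} lo={b,g,x}
  L6 li={j,x} lo=∅
  L7 li={g,x} lo={b,g,x}
  L8 li={b,g,x} lo={b,g,x}
  L9 li={g} lo=∅

Interference:
  b — {g,j,v,x,y}
  g — {b,j,v,x,y}
  j — {b,g,x}
  v — {b,g,x,y}
  x — {b,g,j,v,y}
  y — {b,g,v,x}

N(y) = ["b", "g", "v", "x"]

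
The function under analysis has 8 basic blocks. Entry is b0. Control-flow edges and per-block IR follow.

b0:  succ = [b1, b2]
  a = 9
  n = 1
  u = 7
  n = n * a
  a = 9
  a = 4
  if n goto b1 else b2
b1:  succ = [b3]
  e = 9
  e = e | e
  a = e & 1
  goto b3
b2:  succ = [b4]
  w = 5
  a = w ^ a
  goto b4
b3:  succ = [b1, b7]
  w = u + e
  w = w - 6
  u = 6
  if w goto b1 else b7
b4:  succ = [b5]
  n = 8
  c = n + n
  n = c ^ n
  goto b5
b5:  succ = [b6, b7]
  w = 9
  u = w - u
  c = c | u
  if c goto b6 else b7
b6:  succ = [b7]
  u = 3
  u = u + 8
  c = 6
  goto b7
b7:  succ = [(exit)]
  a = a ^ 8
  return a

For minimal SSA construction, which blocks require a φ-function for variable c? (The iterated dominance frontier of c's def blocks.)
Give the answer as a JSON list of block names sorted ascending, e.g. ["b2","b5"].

Answer: ["b7"]

Analysis:
idom tree: b1←b0 b2←b0 b3←b1 b4←b2 b5←b4 b6←b5 b7←b0
Dom∩ at merges:
  b1: preds {b0,b3}: {b0} ∩ {b0,b1,b3} = {b0}; idom=b0
  b7: preds {b3,b5,b6}: {b0,b1,b3} ∩ {b0,b2,b4,b5} ∩ {b0,b2,b4,b5,b6} = {b0}; idom=b0

DF derivation:
  join b1 pred b0: · stop@b0
  join b1 pred b3: b3→b1 stop@b0
  join b7 pred b3: b3→b1 stop@b0
  join b7 pred b5: b5→b4→b2 stop@b0
  join b7 pred b6: b6→b5→b4→b2 stop@b0
  b0: DF=∅
  b1: DF={b1,b7}
  b2: DF={b7}
  b3: DF={b1,b7}
  b4: DF={b7}
  b5: DF={b7}
  b6: DF={b7}
  b7: DF=∅

φ for c: defs {b4,b5,b6}
  DF⁺ = {b7}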